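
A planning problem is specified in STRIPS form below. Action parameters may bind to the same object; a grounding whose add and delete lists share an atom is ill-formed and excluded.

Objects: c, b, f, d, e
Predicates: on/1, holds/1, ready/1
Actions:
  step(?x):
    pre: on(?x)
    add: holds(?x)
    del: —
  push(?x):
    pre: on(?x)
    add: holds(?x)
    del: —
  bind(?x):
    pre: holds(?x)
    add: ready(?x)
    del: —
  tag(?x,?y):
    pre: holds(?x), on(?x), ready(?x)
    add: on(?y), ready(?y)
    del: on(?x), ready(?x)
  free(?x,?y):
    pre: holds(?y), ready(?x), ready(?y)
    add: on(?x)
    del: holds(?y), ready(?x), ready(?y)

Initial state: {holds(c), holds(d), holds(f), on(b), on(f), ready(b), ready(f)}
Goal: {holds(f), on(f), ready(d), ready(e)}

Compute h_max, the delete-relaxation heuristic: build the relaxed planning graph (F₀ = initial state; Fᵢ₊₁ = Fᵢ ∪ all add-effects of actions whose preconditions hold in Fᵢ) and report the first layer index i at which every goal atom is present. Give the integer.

F0 = init (7 atoms)
F1 = F0 ∪ {holds(b), on(c), on(d), on(e), ready(c), ready(d), ready(e)}  (14 atoms)
goal ⊆ F1  ⇒  h_max = 1

1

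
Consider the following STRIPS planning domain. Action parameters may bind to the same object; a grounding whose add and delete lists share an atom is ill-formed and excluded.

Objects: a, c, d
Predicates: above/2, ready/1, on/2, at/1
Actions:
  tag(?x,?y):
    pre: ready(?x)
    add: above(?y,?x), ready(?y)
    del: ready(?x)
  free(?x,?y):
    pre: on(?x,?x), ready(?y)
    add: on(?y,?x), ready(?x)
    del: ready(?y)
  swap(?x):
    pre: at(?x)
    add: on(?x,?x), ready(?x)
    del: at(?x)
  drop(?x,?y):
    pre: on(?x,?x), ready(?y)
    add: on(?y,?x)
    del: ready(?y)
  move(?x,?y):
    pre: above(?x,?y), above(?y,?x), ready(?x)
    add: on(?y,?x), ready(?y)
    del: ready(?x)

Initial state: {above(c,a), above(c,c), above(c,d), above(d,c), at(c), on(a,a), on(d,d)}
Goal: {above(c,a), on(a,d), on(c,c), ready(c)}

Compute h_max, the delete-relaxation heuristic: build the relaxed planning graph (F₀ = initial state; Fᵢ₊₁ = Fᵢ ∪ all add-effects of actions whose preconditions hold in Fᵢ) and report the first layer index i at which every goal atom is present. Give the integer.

F0 = init (7 atoms)
F1 = F0 ∪ {on(c,c), ready(c)}  (9 atoms)
F2 = F1 ∪ {above(a,c), on(c,a), on(c,d), on(d,c), ready(a), ready(d)}  (15 atoms)
F3 = F2 ∪ {above(a,d), above(d,a), on(a,c), on(a,d), on(d,a)}  (20 atoms)
goal ⊆ F3  ⇒  h_max = 3

3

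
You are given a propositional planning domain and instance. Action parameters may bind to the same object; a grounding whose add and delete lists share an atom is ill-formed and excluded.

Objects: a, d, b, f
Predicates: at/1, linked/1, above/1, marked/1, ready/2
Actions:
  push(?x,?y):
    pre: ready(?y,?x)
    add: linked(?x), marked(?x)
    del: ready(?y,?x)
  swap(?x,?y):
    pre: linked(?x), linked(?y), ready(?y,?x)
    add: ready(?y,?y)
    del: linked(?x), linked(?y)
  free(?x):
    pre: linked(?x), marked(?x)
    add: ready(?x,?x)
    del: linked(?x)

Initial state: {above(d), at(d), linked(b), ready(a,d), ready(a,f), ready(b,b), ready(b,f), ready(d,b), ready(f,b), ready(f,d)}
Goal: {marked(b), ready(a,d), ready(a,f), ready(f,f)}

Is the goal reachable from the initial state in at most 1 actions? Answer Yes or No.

No

1. push(b,d)  →  {above(d), at(d), linked(b), marked(b), ready(a,d), ready(a,f), ready(b,b), ready(b,f), ready(f,b), ready(f,d)}
2. push(f,b)  →  {above(d), at(d), linked(b), linked(f), marked(b), marked(f), ready(a,d), ready(a,f), ready(b,b), ready(f,b), ready(f,d)}
3. swap(b,f)  →  {above(d), at(d), marked(b), marked(f), ready(a,d), ready(a,f), ready(b,b), ready(f,b), ready(f,d), ready(f,f)}
optimal plan length = 3; 3 > 1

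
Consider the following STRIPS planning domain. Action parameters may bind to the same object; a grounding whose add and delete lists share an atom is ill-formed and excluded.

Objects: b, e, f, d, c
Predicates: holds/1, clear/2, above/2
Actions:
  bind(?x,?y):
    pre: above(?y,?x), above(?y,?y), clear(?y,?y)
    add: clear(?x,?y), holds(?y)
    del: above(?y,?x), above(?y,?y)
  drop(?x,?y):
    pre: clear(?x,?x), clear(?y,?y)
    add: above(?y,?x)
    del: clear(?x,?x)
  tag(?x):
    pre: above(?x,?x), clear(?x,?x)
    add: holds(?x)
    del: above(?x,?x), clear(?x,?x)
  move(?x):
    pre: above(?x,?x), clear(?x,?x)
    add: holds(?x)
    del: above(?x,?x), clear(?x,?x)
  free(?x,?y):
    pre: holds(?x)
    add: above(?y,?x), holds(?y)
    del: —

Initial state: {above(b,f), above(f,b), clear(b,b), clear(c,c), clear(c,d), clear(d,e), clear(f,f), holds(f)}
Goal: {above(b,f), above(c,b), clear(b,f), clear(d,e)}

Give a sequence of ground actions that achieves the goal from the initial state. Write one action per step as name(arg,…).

1. drop(b,c)  →  {above(b,f), above(c,b), above(f,b), clear(c,c), clear(c,d), clear(d,e), clear(f,f), holds(f)}
2. free(f,f)  →  {above(b,f), above(c,b), above(f,b), above(f,f), clear(c,c), clear(c,d), clear(d,e), clear(f,f), holds(f)}
3. bind(b,f)  →  {above(b,f), above(c,b), clear(b,f), clear(c,c), clear(c,d), clear(d,e), clear(f,f), holds(f)}

drop(b,c); free(f,f); bind(b,f)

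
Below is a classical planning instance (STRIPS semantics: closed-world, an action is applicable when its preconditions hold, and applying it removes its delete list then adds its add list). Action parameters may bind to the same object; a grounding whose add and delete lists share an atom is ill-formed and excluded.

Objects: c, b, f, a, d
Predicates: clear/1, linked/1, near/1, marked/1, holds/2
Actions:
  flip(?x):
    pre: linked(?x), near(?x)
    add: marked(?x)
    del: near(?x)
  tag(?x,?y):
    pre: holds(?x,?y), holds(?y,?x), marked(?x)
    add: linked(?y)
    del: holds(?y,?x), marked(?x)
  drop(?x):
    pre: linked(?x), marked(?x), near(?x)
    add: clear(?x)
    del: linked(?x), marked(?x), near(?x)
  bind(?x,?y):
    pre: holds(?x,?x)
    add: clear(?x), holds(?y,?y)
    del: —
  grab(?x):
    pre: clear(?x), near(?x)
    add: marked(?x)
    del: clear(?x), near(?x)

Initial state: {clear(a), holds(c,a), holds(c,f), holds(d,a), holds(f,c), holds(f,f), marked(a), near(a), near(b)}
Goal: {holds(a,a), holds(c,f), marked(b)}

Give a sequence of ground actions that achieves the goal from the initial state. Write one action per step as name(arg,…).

bind(f,b); bind(b,a); grab(b)

1. bind(f,b)  →  {clear(a), clear(f), holds(b,b), holds(c,a), holds(c,f), holds(d,a), holds(f,c), holds(f,f), marked(a), near(a), near(b)}
2. bind(b,a)  →  {clear(a), clear(b), clear(f), holds(a,a), holds(b,b), holds(c,a), holds(c,f), holds(d,a), holds(f,c), holds(f,f), marked(a), near(a), near(b)}
3. grab(b)  →  {clear(a), clear(f), holds(a,a), holds(b,b), holds(c,a), holds(c,f), holds(d,a), holds(f,c), holds(f,f), marked(a), marked(b), near(a)}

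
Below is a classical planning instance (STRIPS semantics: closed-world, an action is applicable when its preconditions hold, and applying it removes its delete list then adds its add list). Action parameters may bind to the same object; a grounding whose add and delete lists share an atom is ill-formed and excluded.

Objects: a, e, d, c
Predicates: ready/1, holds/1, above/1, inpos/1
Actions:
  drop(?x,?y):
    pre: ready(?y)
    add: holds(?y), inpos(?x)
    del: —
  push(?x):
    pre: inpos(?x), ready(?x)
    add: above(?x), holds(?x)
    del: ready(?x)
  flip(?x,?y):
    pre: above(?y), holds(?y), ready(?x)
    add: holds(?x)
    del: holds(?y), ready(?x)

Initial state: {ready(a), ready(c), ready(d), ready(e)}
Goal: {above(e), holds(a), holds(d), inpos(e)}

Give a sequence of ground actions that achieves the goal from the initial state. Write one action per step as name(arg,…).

1. drop(a,a)  →  {holds(a), inpos(a), ready(a), ready(c), ready(d), ready(e)}
2. drop(e,d)  →  {holds(a), holds(d), inpos(a), inpos(e), ready(a), ready(c), ready(d), ready(e)}
3. push(e)  →  {above(e), holds(a), holds(d), holds(e), inpos(a), inpos(e), ready(a), ready(c), ready(d)}

drop(a,a); drop(e,d); push(e)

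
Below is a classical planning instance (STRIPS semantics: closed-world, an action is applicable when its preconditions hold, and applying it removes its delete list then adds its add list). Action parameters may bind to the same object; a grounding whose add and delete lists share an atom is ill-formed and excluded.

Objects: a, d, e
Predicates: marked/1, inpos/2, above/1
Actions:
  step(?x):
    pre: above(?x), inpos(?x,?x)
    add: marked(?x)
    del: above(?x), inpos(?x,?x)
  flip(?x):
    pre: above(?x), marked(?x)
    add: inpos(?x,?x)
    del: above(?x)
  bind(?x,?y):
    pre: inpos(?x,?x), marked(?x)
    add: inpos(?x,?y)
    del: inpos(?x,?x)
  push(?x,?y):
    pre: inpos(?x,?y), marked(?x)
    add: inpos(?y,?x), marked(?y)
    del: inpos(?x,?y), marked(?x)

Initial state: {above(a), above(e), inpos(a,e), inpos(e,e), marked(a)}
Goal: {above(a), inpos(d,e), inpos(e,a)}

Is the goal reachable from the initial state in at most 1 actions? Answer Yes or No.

No

1. push(a,e)  →  {above(a), above(e), inpos(e,a), inpos(e,e), marked(e)}
2. bind(e,d)  →  {above(a), above(e), inpos(e,a), inpos(e,d), marked(e)}
3. push(e,d)  →  {above(a), above(e), inpos(d,e), inpos(e,a), marked(d)}
optimal plan length = 3; 3 > 1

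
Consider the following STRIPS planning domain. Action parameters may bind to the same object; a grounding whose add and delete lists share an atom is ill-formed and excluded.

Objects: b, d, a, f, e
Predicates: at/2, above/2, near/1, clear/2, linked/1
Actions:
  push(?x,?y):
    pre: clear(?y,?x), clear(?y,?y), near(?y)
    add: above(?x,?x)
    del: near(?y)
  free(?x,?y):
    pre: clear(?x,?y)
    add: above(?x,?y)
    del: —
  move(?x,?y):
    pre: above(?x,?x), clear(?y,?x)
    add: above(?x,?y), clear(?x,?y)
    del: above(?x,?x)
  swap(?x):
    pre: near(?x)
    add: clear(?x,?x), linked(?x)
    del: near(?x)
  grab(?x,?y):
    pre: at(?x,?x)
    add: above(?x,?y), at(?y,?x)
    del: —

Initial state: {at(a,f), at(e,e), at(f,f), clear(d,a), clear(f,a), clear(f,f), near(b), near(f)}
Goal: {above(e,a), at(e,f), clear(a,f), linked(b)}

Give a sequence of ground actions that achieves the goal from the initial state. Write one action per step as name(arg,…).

1. push(a,f)  →  {above(a,a), at(a,f), at(e,e), at(f,f), clear(d,a), clear(f,a), clear(f,f), near(b)}
2. move(a,f)  →  {above(a,f), at(a,f), at(e,e), at(f,f), clear(a,f), clear(d,a), clear(f,a), clear(f,f), near(b)}
3. swap(b)  →  {above(a,f), at(a,f), at(e,e), at(f,f), clear(a,f), clear(b,b), clear(d,a), clear(f,a), clear(f,f), linked(b)}
4. grab(f,e)  →  {above(a,f), above(f,e), at(a,f), at(e,e), at(e,f), at(f,f), clear(a,f), clear(b,b), clear(d,a), clear(f,a), clear(f,f), linked(b)}
5. grab(e,a)  →  {above(a,f), above(e,a), above(f,e), at(a,e), at(a,f), at(e,e), at(e,f), at(f,f), clear(a,f), clear(b,b), clear(d,a), clear(f,a), clear(f,f), linked(b)}

push(a,f); move(a,f); swap(b); grab(f,e); grab(e,a)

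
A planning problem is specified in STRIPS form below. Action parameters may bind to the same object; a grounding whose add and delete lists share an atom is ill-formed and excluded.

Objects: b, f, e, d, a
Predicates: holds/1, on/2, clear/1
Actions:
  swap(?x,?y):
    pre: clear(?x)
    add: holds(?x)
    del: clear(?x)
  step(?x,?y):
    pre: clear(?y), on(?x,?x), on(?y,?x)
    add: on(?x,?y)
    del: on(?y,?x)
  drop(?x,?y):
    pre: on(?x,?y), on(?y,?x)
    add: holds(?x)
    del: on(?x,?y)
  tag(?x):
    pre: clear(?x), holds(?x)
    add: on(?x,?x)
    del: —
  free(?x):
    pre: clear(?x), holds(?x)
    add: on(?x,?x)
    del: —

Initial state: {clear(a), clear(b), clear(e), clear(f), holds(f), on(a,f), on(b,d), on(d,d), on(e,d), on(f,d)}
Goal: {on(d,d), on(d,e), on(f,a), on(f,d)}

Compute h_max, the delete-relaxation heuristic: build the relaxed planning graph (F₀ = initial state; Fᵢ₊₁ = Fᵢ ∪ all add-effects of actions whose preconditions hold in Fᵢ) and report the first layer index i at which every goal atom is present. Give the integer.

2

F0 = init (10 atoms)
F1 = F0 ∪ {holds(a), holds(b), holds(d), holds(e), on(d,b), on(d,e), on(d,f), on(f,f)}  (18 atoms)
F2 = F1 ∪ {on(a,a), on(b,b), on(e,e), on(f,a)}  (22 atoms)
goal ⊆ F2  ⇒  h_max = 2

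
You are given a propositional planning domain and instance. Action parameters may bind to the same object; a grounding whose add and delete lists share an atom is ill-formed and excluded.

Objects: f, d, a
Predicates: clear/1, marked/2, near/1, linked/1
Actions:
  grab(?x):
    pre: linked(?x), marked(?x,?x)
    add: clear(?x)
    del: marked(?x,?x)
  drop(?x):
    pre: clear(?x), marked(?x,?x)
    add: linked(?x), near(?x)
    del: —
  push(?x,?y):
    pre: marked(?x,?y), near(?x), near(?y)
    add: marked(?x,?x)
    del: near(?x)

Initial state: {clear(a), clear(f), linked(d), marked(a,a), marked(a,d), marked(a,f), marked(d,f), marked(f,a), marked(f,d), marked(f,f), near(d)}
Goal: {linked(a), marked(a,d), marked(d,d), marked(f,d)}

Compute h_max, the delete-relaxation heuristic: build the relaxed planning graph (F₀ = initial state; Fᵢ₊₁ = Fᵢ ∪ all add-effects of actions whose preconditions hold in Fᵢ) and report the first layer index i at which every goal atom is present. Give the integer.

2

F0 = init (11 atoms)
F1 = F0 ∪ {linked(a), linked(f), near(a), near(f)}  (15 atoms)
F2 = F1 ∪ {marked(d,d)}  (16 atoms)
goal ⊆ F2  ⇒  h_max = 2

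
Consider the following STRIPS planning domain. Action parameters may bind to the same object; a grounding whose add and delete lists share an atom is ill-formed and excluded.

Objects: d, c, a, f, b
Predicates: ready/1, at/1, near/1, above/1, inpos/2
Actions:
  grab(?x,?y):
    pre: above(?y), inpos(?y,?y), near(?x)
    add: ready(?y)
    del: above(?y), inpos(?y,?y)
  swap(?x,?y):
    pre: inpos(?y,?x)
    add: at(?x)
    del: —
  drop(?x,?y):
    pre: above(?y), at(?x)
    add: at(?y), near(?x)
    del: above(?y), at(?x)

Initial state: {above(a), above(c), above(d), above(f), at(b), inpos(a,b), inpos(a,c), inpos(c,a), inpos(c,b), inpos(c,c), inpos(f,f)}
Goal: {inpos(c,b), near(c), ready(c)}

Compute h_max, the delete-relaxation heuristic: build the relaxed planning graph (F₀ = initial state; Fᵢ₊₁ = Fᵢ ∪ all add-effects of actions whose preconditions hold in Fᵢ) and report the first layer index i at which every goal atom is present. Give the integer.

2

F0 = init (11 atoms)
F1 = F0 ∪ {at(a), at(c), at(d), at(f), near(b)}  (16 atoms)
F2 = F1 ∪ {near(a), near(c), near(d), near(f), ready(c), ready(f)}  (22 atoms)
goal ⊆ F2  ⇒  h_max = 2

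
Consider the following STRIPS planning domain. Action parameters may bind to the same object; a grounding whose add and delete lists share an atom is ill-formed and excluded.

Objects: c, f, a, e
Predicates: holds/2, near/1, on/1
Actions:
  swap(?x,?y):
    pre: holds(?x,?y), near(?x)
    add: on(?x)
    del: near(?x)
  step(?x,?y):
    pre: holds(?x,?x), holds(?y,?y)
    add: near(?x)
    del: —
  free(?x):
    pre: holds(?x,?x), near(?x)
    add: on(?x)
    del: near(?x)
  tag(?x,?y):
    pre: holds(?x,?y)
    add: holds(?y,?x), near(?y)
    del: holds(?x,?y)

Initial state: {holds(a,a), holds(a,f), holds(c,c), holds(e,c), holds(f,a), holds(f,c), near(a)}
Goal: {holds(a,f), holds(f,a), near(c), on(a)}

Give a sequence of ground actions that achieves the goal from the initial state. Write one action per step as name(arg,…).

1. swap(a,f)  →  {holds(a,a), holds(a,f), holds(c,c), holds(e,c), holds(f,a), holds(f,c), on(a)}
2. step(c,c)  →  {holds(a,a), holds(a,f), holds(c,c), holds(e,c), holds(f,a), holds(f,c), near(c), on(a)}

swap(a,f); step(c,c)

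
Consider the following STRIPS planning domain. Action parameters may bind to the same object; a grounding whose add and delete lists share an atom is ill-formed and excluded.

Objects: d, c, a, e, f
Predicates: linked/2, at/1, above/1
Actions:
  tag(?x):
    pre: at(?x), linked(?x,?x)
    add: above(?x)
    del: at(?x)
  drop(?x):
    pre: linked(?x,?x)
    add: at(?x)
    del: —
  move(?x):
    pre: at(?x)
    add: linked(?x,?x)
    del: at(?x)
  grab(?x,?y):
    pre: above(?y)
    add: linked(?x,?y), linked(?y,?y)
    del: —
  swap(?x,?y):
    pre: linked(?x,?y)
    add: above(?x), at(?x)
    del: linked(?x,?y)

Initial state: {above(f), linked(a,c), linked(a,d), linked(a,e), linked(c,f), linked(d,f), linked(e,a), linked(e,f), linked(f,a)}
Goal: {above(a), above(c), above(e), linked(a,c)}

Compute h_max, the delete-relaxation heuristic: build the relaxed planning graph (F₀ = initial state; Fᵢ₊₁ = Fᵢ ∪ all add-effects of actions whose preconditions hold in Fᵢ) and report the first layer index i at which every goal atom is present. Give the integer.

F0 = init (9 atoms)
F1 = F0 ∪ {above(a), above(c), above(d), above(e), at(a), at(c), at(d), at(e), at(f), linked(a,f), linked(f,f)}  (20 atoms)
goal ⊆ F1  ⇒  h_max = 1

1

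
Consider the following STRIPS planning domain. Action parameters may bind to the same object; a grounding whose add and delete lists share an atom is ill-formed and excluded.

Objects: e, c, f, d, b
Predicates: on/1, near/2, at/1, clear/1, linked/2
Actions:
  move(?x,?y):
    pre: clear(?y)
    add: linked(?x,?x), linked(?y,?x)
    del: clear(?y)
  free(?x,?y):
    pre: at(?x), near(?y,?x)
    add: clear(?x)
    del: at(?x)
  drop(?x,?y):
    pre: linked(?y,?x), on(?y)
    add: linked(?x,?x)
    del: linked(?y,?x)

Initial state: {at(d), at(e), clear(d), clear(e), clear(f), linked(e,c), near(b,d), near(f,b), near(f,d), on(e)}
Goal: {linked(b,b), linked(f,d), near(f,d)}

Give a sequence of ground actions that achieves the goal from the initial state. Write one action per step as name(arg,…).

move(d,f); move(b,e)

1. move(d,f)  →  {at(d), at(e), clear(d), clear(e), linked(d,d), linked(e,c), linked(f,d), near(b,d), near(f,b), near(f,d), on(e)}
2. move(b,e)  →  {at(d), at(e), clear(d), linked(b,b), linked(d,d), linked(e,b), linked(e,c), linked(f,d), near(b,d), near(f,b), near(f,d), on(e)}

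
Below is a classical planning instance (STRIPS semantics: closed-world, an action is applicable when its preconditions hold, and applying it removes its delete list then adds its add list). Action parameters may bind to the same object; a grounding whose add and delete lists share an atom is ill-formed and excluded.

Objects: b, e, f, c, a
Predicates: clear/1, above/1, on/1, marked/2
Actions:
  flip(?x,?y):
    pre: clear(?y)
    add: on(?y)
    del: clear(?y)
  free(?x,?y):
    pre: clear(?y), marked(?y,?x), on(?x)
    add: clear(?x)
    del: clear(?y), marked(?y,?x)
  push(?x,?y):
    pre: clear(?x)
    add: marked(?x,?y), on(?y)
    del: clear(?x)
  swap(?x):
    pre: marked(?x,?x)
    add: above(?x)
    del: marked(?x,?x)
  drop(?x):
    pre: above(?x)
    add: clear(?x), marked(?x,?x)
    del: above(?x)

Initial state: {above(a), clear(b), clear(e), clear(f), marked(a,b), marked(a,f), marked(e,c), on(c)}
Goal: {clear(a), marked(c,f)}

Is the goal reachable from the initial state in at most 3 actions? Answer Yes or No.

Yes

1. free(c,e)  →  {above(a), clear(b), clear(c), clear(f), marked(a,b), marked(a,f), on(c)}
2. push(c,f)  →  {above(a), clear(b), clear(f), marked(a,b), marked(a,f), marked(c,f), on(c), on(f)}
3. drop(a)  →  {clear(a), clear(b), clear(f), marked(a,a), marked(a,b), marked(a,f), marked(c,f), on(c), on(f)}
optimal plan length = 3; 3 ≤ 3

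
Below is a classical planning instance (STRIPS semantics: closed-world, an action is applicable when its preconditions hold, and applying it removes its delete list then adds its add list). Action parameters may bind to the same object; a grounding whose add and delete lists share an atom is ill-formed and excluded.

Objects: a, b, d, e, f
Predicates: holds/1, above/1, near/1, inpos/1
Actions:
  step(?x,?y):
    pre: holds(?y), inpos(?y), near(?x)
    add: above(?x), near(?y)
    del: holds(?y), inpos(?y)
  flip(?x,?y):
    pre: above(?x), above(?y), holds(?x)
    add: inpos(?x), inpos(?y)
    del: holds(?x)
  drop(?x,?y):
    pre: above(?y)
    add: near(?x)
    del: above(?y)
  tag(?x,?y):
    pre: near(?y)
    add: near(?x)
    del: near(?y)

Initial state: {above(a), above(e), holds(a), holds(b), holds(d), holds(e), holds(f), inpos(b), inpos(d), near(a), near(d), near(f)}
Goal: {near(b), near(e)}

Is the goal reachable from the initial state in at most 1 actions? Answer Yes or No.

1. step(a,b)  →  {above(a), above(e), holds(a), holds(d), holds(e), holds(f), inpos(d), near(a), near(b), near(d), near(f)}
2. drop(e,a)  →  {above(e), holds(a), holds(d), holds(e), holds(f), inpos(d), near(a), near(b), near(d), near(e), near(f)}
optimal plan length = 2; 2 > 1

No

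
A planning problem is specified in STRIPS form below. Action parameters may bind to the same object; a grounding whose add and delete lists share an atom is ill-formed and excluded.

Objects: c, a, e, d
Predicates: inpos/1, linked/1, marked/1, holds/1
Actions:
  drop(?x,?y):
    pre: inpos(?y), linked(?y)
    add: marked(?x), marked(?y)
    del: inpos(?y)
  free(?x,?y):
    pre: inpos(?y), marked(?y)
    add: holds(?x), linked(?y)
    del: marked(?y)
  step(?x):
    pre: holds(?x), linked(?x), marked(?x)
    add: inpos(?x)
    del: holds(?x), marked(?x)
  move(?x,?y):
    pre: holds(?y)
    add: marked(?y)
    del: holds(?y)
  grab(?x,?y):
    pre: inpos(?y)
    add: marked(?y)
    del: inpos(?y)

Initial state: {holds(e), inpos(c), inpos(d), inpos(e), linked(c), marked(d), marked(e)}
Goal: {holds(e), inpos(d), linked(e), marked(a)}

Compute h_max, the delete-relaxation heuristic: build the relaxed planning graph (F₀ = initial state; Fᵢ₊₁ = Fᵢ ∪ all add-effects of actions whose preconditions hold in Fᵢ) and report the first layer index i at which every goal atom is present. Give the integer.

1

F0 = init (7 atoms)
F1 = F0 ∪ {holds(a), holds(c), holds(d), linked(d), linked(e), marked(a), marked(c)}  (14 atoms)
goal ⊆ F1  ⇒  h_max = 1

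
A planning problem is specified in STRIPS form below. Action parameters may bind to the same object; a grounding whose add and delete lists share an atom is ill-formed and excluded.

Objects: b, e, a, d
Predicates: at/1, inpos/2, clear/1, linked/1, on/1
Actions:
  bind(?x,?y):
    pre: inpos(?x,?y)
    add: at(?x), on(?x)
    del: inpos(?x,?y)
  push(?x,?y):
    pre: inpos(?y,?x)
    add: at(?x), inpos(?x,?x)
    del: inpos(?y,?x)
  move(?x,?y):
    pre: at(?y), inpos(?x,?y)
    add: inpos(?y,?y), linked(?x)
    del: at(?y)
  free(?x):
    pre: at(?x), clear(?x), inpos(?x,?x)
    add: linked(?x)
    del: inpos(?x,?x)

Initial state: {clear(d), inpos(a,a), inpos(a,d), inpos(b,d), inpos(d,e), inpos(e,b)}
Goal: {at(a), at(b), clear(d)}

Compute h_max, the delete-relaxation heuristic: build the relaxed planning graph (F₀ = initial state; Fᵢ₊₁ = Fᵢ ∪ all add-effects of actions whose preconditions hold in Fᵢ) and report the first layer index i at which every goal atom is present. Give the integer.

F0 = init (6 atoms)
F1 = F0 ∪ {at(a), at(b), at(d), at(e), inpos(b,b), inpos(d,d), inpos(e,e), on(a), on(b), on(d), on(e)}  (17 atoms)
goal ⊆ F1  ⇒  h_max = 1

1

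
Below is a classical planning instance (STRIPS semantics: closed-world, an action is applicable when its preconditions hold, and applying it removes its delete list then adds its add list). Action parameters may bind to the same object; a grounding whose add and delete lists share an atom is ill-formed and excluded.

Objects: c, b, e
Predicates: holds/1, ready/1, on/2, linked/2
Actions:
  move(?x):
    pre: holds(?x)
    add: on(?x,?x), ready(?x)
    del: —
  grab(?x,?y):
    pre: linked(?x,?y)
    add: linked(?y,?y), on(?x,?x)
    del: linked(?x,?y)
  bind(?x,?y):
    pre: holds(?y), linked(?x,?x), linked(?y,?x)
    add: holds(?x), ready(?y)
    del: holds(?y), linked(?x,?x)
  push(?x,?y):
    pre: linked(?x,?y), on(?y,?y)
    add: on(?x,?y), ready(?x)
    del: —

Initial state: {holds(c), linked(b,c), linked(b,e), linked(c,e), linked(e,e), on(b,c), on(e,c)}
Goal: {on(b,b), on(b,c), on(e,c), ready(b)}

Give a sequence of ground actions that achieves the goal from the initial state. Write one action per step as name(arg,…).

move(c); grab(b,e); push(b,c)

1. move(c)  →  {holds(c), linked(b,c), linked(b,e), linked(c,e), linked(e,e), on(b,c), on(c,c), on(e,c), ready(c)}
2. grab(b,e)  →  {holds(c), linked(b,c), linked(c,e), linked(e,e), on(b,b), on(b,c), on(c,c), on(e,c), ready(c)}
3. push(b,c)  →  {holds(c), linked(b,c), linked(c,e), linked(e,e), on(b,b), on(b,c), on(c,c), on(e,c), ready(b), ready(c)}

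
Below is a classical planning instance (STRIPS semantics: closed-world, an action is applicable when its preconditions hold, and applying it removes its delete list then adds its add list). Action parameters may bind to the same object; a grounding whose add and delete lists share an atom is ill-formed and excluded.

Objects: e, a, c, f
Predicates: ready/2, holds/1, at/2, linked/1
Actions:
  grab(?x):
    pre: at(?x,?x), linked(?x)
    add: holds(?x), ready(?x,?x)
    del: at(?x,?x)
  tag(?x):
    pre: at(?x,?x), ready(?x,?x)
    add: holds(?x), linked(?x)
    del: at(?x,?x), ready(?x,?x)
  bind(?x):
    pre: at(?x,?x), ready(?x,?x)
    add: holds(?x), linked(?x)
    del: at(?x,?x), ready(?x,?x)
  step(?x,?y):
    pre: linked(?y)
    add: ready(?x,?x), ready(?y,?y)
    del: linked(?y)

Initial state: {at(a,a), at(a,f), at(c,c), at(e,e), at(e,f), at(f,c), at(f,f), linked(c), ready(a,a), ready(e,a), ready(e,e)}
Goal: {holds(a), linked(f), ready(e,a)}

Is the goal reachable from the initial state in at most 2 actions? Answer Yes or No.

No

1. tag(a)  →  {at(a,f), at(c,c), at(e,e), at(e,f), at(f,c), at(f,f), holds(a), linked(a), linked(c), ready(e,a), ready(e,e)}
2. step(f,a)  →  {at(a,f), at(c,c), at(e,e), at(e,f), at(f,c), at(f,f), holds(a), linked(c), ready(a,a), ready(e,a), ready(e,e), ready(f,f)}
3. tag(f)  →  {at(a,f), at(c,c), at(e,e), at(e,f), at(f,c), holds(a), holds(f), linked(c), linked(f), ready(a,a), ready(e,a), ready(e,e)}
optimal plan length = 3; 3 > 2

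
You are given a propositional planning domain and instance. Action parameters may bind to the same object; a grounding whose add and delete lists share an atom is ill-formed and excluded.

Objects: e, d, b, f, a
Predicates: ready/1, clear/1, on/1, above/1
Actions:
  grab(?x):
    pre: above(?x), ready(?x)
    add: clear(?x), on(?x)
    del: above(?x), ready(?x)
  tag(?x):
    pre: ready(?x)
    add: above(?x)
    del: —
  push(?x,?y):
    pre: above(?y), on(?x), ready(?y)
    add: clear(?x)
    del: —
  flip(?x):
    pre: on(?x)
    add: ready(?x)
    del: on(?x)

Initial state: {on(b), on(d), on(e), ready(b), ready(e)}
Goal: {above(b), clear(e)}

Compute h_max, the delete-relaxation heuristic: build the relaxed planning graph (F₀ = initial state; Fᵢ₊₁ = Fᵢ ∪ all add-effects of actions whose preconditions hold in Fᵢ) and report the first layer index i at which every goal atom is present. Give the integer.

2

F0 = init (5 atoms)
F1 = F0 ∪ {above(b), above(e), ready(d)}  (8 atoms)
F2 = F1 ∪ {above(d), clear(b), clear(d), clear(e)}  (12 atoms)
goal ⊆ F2  ⇒  h_max = 2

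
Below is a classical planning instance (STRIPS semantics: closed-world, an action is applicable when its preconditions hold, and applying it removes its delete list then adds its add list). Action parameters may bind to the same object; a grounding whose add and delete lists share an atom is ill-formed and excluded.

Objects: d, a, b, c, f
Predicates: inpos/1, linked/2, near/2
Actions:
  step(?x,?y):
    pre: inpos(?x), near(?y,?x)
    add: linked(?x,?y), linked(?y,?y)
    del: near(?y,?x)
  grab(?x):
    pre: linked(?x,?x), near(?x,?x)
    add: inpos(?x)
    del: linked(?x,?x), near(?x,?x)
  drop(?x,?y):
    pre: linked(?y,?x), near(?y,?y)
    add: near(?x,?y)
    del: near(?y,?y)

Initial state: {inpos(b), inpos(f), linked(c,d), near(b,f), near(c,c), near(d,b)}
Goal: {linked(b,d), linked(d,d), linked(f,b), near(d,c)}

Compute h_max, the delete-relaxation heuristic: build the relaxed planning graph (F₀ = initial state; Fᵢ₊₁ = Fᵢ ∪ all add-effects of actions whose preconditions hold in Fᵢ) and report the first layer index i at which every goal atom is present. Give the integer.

F0 = init (6 atoms)
F1 = F0 ∪ {linked(b,b), linked(b,d), linked(d,d), linked(f,b), near(d,c)}  (11 atoms)
goal ⊆ F1  ⇒  h_max = 1

1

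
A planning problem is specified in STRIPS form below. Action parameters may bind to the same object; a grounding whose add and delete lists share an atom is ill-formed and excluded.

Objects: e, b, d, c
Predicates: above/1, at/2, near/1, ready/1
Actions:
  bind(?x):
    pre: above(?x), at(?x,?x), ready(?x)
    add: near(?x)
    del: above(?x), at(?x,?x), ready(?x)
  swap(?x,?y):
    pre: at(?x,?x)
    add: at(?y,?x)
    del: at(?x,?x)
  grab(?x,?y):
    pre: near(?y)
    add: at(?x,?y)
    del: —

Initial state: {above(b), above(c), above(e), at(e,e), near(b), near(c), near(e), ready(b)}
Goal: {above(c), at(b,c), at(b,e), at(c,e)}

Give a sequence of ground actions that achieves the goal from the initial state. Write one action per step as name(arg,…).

1. swap(e,b)  →  {above(b), above(c), above(e), at(b,e), near(b), near(c), near(e), ready(b)}
2. grab(b,c)  →  {above(b), above(c), above(e), at(b,c), at(b,e), near(b), near(c), near(e), ready(b)}
3. grab(c,e)  →  {above(b), above(c), above(e), at(b,c), at(b,e), at(c,e), near(b), near(c), near(e), ready(b)}

swap(e,b); grab(b,c); grab(c,e)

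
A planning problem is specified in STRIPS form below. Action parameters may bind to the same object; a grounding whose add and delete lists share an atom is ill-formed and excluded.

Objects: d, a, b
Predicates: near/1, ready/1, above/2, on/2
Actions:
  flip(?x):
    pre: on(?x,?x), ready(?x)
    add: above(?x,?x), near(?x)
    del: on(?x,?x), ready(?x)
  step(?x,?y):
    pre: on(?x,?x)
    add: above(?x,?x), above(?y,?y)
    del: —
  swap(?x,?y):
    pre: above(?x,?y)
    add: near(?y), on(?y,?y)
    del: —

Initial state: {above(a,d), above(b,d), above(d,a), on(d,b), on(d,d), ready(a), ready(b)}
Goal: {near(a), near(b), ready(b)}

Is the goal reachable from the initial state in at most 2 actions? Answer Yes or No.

1. step(d,b)  →  {above(a,d), above(b,b), above(b,d), above(d,a), above(d,d), on(d,b), on(d,d), ready(a), ready(b)}
2. swap(d,a)  →  {above(a,d), above(b,b), above(b,d), above(d,a), above(d,d), near(a), on(a,a), on(d,b), on(d,d), ready(a), ready(b)}
3. swap(b,b)  →  {above(a,d), above(b,b), above(b,d), above(d,a), above(d,d), near(a), near(b), on(a,a), on(b,b), on(d,b), on(d,d), ready(a), ready(b)}
optimal plan length = 3; 3 > 2

No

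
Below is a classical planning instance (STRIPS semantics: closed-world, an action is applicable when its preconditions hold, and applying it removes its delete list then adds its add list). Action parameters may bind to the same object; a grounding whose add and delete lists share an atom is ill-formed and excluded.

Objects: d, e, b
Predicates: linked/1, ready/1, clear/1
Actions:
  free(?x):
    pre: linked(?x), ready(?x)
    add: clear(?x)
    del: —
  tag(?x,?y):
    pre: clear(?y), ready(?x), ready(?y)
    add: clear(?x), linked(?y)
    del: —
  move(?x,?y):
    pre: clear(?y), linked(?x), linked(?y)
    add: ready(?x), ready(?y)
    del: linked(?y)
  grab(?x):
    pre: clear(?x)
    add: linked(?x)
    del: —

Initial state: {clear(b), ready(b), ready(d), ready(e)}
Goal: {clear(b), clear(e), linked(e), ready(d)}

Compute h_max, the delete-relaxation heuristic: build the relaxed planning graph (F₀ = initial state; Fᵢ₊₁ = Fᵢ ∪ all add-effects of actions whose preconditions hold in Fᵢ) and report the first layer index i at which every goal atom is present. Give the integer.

2

F0 = init (4 atoms)
F1 = F0 ∪ {clear(d), clear(e), linked(b)}  (7 atoms)
F2 = F1 ∪ {linked(d), linked(e)}  (9 atoms)
goal ⊆ F2  ⇒  h_max = 2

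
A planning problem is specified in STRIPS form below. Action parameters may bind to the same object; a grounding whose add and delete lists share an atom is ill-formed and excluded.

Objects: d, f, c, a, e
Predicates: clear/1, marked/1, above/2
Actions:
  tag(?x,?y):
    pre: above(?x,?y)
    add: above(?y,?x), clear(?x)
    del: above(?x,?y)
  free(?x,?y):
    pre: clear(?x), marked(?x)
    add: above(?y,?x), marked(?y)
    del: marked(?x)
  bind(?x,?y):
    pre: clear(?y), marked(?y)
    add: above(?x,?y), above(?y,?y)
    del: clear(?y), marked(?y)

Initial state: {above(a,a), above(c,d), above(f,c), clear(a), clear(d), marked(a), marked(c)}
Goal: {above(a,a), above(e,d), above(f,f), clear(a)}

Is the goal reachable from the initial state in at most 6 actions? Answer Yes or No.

Yes

1. tag(f,c)  →  {above(a,a), above(c,d), above(c,f), clear(a), clear(d), clear(f), marked(a), marked(c)}
2. tag(c,d)  →  {above(a,a), above(c,f), above(d,c), clear(a), clear(c), clear(d), clear(f), marked(a), marked(c)}
3. free(c,d)  →  {above(a,a), above(c,f), above(d,c), clear(a), clear(c), clear(d), clear(f), marked(a), marked(d)}
4. free(d,e)  →  {above(a,a), above(c,f), above(d,c), above(e,d), clear(a), clear(c), clear(d), clear(f), marked(a), marked(e)}
5. free(a,f)  →  {above(a,a), above(c,f), above(d,c), above(e,d), above(f,a), clear(a), clear(c), clear(d), clear(f), marked(e), marked(f)}
6. bind(d,f)  →  {above(a,a), above(c,f), above(d,c), above(d,f), above(e,d), above(f,a), above(f,f), clear(a), clear(c), clear(d), marked(e)}
optimal plan length = 6; 6 ≤ 6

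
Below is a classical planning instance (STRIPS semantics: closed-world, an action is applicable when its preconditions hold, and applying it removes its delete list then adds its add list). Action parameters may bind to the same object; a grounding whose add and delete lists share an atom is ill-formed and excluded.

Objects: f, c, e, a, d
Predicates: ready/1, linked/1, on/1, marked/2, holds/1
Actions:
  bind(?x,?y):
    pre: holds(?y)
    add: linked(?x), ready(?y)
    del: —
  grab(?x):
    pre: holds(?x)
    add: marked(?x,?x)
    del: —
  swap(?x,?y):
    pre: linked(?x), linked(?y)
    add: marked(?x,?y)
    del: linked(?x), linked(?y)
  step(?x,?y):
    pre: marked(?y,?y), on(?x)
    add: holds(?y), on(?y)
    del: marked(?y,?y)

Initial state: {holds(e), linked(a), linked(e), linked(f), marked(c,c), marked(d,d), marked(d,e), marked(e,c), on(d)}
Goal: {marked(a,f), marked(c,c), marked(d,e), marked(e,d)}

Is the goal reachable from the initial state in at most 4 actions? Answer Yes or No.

1. bind(d,e)  →  {holds(e), linked(a), linked(d), linked(e), linked(f), marked(c,c), marked(d,d), marked(d,e), marked(e,c), on(d), ready(e)}
2. swap(e,d)  →  {holds(e), linked(a), linked(f), marked(c,c), marked(d,d), marked(d,e), marked(e,c), marked(e,d), on(d), ready(e)}
3. swap(a,f)  →  {holds(e), marked(a,f), marked(c,c), marked(d,d), marked(d,e), marked(e,c), marked(e,d), on(d), ready(e)}
optimal plan length = 3; 3 ≤ 4

Yes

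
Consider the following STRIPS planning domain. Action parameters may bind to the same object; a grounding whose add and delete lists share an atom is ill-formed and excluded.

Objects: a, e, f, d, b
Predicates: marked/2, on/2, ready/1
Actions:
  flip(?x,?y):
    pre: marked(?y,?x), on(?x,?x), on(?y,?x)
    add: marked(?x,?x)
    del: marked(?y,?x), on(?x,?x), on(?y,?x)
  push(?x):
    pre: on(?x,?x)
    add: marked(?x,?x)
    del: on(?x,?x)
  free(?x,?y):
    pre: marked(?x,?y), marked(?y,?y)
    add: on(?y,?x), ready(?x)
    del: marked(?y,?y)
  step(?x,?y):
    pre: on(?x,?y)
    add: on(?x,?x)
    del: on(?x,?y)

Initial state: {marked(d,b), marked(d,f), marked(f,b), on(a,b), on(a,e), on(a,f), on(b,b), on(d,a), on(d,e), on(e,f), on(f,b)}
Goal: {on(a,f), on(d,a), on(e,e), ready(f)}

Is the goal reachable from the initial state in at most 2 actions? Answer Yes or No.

No

1. push(b)  →  {marked(b,b), marked(d,b), marked(d,f), marked(f,b), on(a,b), on(a,e), on(a,f), on(d,a), on(d,e), on(e,f), on(f,b)}
2. free(f,b)  →  {marked(d,b), marked(d,f), marked(f,b), on(a,b), on(a,e), on(a,f), on(b,f), on(d,a), on(d,e), on(e,f), on(f,b), ready(f)}
3. step(e,f)  →  {marked(d,b), marked(d,f), marked(f,b), on(a,b), on(a,e), on(a,f), on(b,f), on(d,a), on(d,e), on(e,e), on(f,b), ready(f)}
optimal plan length = 3; 3 > 2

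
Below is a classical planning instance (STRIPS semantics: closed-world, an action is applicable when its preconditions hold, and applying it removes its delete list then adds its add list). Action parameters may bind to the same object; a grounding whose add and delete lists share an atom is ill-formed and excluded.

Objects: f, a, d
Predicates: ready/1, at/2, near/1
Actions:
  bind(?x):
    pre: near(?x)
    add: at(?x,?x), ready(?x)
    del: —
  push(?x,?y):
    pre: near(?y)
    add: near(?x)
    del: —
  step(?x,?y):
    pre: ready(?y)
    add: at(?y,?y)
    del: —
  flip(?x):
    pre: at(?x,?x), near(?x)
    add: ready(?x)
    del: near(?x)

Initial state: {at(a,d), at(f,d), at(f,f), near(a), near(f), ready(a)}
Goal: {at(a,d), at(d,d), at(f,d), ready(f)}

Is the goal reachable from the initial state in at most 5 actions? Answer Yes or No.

Yes

1. bind(f)  →  {at(a,d), at(f,d), at(f,f), near(a), near(f), ready(a), ready(f)}
2. push(d,f)  →  {at(a,d), at(f,d), at(f,f), near(a), near(d), near(f), ready(a), ready(f)}
3. bind(d)  →  {at(a,d), at(d,d), at(f,d), at(f,f), near(a), near(d), near(f), ready(a), ready(d), ready(f)}
optimal plan length = 3; 3 ≤ 5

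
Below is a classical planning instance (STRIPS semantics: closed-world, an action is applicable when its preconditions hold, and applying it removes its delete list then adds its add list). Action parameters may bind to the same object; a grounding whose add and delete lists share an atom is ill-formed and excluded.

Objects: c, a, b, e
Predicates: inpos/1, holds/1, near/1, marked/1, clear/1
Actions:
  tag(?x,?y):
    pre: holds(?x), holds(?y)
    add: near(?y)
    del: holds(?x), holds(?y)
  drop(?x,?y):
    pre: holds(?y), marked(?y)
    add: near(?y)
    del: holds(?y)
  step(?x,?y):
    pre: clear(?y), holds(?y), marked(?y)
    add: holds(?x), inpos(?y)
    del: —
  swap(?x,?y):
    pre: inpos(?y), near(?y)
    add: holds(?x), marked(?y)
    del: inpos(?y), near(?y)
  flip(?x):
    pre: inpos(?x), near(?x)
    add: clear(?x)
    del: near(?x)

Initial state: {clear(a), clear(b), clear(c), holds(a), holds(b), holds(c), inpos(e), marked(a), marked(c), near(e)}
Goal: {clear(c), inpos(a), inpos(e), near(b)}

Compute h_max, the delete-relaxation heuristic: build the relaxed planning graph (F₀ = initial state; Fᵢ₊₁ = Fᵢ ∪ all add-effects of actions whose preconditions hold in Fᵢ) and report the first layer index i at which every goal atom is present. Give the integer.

F0 = init (10 atoms)
F1 = F0 ∪ {clear(e), holds(e), inpos(a), inpos(c), marked(e), near(a), near(b), near(c)}  (18 atoms)
goal ⊆ F1  ⇒  h_max = 1

1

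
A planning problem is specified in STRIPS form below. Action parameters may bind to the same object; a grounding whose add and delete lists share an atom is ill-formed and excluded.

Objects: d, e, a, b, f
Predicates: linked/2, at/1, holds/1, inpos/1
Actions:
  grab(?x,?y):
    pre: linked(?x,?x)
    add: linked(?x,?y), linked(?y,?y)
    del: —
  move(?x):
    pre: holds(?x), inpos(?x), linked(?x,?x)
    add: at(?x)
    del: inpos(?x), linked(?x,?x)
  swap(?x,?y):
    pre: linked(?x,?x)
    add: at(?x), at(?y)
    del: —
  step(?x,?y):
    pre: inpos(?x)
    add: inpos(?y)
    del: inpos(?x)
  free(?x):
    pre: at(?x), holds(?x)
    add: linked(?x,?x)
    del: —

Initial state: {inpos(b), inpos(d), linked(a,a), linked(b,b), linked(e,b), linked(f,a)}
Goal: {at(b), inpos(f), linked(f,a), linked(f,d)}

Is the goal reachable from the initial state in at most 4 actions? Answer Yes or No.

Yes

1. grab(a,f)  →  {inpos(b), inpos(d), linked(a,a), linked(a,f), linked(b,b), linked(e,b), linked(f,a), linked(f,f)}
2. grab(f,d)  →  {inpos(b), inpos(d), linked(a,a), linked(a,f), linked(b,b), linked(d,d), linked(e,b), linked(f,a), linked(f,d), linked(f,f)}
3. swap(d,b)  →  {at(b), at(d), inpos(b), inpos(d), linked(a,a), linked(a,f), linked(b,b), linked(d,d), linked(e,b), linked(f,a), linked(f,d), linked(f,f)}
4. step(d,f)  →  {at(b), at(d), inpos(b), inpos(f), linked(a,a), linked(a,f), linked(b,b), linked(d,d), linked(e,b), linked(f,a), linked(f,d), linked(f,f)}
optimal plan length = 4; 4 ≤ 4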